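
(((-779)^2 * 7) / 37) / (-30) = -4247887 / 1110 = -3826.93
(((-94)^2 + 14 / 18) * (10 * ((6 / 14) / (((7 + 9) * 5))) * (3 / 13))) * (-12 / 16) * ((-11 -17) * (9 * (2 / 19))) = 2147337 / 988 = 2173.42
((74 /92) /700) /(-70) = -37 /2254000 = -0.00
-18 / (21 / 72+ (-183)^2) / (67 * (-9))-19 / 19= -53850733 / 53850781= -1.00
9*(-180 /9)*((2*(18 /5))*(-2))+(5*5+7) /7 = 18176 /7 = 2596.57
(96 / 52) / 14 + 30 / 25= 606 / 455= 1.33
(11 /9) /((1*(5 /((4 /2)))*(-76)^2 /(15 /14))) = 11 /121296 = 0.00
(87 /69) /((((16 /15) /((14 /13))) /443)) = 1348935 /2392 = 563.94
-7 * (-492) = 3444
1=1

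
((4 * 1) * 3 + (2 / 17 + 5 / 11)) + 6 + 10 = 5343 / 187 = 28.57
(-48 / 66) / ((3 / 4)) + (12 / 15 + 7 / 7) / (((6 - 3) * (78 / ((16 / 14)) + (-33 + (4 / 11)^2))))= -2692084 / 2825625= -0.95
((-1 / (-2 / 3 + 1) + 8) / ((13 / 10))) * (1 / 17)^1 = 50 / 221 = 0.23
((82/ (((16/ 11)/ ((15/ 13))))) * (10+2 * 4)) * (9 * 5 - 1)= 669735/ 13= 51518.08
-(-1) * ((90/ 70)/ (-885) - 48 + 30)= -37173/ 2065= -18.00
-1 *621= -621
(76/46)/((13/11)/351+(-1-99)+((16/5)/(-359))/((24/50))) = -213246/12908957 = -0.02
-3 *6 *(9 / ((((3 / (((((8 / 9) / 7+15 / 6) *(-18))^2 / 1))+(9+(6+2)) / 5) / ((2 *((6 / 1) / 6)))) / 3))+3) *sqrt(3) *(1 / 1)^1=-158270787 *sqrt(3) / 465818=-588.50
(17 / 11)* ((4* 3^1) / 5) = 204 / 55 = 3.71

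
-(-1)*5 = 5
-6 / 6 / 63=-1 / 63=-0.02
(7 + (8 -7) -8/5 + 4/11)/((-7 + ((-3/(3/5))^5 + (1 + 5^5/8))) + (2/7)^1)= -20832/8439475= -0.00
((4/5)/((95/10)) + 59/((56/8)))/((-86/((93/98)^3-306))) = 325168287219/10765354096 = 30.21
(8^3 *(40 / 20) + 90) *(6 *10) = 66840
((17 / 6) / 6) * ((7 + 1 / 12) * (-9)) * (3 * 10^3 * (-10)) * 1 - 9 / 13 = 11740616 / 13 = 903124.31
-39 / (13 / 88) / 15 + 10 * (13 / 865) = -15094 / 865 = -17.45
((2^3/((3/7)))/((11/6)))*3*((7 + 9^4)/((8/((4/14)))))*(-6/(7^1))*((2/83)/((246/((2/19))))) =-315264/4978589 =-0.06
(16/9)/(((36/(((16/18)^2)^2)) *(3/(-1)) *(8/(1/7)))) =-2048/11160261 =-0.00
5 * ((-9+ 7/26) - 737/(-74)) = 2955/481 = 6.14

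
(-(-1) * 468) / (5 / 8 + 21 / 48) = 7488 / 17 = 440.47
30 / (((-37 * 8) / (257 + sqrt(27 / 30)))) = -3855 / 148 - 9 * sqrt(10) / 296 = -26.14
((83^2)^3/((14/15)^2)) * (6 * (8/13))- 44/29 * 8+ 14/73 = 1868758480123757370/1348529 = 1385775522902.18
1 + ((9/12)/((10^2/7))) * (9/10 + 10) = 6289/4000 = 1.57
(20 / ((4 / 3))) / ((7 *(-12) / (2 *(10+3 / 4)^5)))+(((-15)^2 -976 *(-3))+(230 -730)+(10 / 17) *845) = -11728010519 / 243712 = -48122.42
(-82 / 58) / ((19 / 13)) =-533 / 551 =-0.97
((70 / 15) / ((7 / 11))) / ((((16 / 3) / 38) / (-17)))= -888.25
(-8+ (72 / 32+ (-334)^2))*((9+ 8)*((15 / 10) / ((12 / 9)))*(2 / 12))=22756251 / 64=355566.42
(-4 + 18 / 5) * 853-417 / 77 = -133447 / 385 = -346.62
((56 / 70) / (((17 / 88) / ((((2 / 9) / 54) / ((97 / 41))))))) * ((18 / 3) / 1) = 28864 / 667845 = 0.04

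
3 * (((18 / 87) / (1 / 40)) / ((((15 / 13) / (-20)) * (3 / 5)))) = -717.24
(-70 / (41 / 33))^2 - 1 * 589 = 2585.36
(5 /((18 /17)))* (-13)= -1105 /18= -61.39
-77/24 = -3.21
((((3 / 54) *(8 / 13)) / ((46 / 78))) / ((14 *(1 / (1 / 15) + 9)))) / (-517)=-1 / 2996532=-0.00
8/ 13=0.62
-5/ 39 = -0.13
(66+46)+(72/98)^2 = 270208/2401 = 112.54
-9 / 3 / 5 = -3 / 5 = -0.60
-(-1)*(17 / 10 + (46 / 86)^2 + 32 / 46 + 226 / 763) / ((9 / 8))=1288385156 / 486721515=2.65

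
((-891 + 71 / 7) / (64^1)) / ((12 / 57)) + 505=393903 / 896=439.62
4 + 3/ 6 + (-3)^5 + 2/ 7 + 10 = -3195/ 14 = -228.21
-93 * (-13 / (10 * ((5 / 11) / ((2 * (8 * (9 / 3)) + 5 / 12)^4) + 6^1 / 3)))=1515386854560579 / 25068435355420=60.45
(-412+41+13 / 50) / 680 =-18537 / 34000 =-0.55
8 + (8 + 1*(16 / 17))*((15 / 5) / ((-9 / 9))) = -320 / 17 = -18.82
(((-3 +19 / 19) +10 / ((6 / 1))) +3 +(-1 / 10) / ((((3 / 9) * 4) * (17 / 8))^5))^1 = 56782616 / 21297855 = 2.67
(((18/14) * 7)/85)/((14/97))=873/1190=0.73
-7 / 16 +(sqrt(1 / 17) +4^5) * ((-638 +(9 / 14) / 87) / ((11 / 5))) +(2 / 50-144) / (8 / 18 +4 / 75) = -1327501545 / 4466-1295125 * sqrt(17) / 75922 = -297316.54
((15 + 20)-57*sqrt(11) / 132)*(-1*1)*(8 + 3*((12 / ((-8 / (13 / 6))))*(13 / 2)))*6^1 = 46515 / 4-25251*sqrt(11) / 176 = 11152.91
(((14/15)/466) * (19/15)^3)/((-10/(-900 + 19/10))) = 431204753/1179562500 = 0.37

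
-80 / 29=-2.76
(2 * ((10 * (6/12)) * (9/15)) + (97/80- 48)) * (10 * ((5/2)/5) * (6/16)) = -9789/128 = -76.48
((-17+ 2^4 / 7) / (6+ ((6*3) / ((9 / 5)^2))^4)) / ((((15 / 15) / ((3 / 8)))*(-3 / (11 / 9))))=825957 / 352204496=0.00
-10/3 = -3.33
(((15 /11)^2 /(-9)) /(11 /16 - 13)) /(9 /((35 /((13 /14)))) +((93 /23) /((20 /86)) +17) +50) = 0.00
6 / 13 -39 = -501 / 13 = -38.54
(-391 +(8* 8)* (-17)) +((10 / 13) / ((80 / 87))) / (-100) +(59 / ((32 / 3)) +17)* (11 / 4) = -58949173 / 41600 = -1417.05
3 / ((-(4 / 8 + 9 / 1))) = -6 / 19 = -0.32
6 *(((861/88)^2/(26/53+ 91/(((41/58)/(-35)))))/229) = -536963511/964482458368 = -0.00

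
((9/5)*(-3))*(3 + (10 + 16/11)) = -4293/55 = -78.05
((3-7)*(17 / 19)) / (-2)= 1.79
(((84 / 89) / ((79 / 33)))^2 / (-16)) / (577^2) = -480249 / 16458332130769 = -0.00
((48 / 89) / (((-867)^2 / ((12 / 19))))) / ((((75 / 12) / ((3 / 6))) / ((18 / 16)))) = 0.00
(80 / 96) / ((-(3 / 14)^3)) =-6860 / 81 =-84.69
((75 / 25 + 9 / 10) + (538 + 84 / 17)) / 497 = 92963 / 84490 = 1.10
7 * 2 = 14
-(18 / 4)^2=-81 / 4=-20.25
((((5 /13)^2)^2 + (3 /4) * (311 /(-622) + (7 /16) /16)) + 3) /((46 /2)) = 78011749 /672668672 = 0.12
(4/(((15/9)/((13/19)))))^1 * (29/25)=4524/2375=1.90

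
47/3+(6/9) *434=305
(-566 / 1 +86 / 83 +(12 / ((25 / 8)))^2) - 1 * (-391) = -8259447 / 51875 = -159.22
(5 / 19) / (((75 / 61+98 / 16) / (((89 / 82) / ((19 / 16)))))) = 1737280 / 53120789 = 0.03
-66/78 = -11/13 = -0.85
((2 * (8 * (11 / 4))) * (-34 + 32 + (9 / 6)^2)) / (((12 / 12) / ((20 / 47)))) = 220 / 47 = 4.68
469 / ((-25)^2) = 469 / 625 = 0.75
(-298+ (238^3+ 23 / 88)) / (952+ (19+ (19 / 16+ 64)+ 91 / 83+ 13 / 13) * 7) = 28132867430 / 3247123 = 8663.94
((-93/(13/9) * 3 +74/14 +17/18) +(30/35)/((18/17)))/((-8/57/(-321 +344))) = 133221635/4368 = 30499.46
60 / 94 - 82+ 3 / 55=-81.31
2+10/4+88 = 185/2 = 92.50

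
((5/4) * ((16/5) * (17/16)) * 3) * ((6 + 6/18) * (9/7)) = 2907/28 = 103.82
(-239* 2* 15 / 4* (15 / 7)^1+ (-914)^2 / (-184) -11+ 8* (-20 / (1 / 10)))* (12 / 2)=-9652530 / 161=-59953.60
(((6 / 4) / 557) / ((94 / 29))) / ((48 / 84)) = 609 / 418864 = 0.00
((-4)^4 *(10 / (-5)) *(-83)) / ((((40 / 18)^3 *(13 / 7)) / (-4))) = -13553568 / 1625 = -8340.66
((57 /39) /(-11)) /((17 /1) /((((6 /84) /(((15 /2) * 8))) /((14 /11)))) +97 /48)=-912 /124763951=-0.00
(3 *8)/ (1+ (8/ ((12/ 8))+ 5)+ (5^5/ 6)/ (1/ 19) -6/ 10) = 720/ 297197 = 0.00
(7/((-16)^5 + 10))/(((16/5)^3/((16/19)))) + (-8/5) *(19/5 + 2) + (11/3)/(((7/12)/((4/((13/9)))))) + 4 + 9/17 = 2496412208881679/197251202803200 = 12.66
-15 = -15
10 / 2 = 5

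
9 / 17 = 0.53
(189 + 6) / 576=65 / 192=0.34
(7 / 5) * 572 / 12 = 1001 / 15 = 66.73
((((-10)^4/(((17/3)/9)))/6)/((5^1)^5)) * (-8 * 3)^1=-1728/85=-20.33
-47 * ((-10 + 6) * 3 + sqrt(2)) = 564 - 47 * sqrt(2) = 497.53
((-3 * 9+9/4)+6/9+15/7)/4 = -1843/336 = -5.49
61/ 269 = 0.23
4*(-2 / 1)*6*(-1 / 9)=16 / 3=5.33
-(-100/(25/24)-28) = 124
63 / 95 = 0.66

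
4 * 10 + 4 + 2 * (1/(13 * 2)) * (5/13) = 7441/169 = 44.03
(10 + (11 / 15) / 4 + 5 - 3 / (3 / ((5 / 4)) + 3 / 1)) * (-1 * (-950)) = 250135 / 18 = 13896.39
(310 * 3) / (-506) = -465 / 253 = -1.84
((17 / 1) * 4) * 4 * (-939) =-255408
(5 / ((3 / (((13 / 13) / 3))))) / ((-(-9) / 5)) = 25 / 81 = 0.31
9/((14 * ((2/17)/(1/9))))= 17/28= 0.61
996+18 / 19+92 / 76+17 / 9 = 171008 / 171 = 1000.05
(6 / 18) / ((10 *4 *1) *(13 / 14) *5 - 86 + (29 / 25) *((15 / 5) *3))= 175 / 57831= 0.00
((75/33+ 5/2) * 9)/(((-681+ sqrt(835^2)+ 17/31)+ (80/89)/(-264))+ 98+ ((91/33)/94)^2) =1140366406410/6704640736523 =0.17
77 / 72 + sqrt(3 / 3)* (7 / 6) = 161 / 72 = 2.24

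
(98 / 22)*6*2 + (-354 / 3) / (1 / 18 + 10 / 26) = -243168 / 1133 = -214.62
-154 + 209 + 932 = 987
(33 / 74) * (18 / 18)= 33 / 74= 0.45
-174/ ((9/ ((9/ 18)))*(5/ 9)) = -87/ 5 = -17.40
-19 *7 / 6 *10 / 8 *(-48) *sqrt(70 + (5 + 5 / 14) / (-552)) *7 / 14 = 95 *sqrt(29027495) / 92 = 5563.40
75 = 75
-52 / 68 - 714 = -12151 / 17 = -714.76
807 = 807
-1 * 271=-271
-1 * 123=-123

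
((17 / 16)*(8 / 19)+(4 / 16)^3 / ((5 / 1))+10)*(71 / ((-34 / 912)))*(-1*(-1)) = -13533807 / 680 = -19902.66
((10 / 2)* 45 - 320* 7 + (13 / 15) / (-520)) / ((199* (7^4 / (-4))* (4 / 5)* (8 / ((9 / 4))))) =3627003 / 611582720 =0.01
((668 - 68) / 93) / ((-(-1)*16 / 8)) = 100 / 31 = 3.23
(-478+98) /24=-95 /6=-15.83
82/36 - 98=-1723/18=-95.72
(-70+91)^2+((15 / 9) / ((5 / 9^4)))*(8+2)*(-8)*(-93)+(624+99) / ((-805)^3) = 8488308010824402 / 521660125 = 16271721.00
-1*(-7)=7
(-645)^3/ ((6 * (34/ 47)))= -4203932625/ 68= -61822538.60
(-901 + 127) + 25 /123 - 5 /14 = -1333093 /1722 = -774.15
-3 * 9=-27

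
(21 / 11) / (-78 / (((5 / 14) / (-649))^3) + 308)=375 / 91940623699364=0.00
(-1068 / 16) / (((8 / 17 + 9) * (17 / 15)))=-4005 / 644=-6.22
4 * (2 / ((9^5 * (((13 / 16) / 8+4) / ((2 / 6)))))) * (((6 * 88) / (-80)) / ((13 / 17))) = -191488 / 2015047125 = -0.00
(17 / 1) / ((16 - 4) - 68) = -17 / 56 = -0.30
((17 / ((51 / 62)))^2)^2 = 14776336 / 81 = 182423.90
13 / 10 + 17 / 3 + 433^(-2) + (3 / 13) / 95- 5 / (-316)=1533249277447 / 219508371420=6.98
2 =2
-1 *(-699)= 699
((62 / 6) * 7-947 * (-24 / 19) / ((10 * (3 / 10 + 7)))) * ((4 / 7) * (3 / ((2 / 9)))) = 6644934 / 9709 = 684.41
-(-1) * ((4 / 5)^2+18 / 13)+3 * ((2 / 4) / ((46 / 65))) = 123911 / 29900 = 4.14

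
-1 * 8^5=-32768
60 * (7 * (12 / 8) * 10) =6300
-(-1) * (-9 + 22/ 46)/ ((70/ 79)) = -1106/ 115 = -9.62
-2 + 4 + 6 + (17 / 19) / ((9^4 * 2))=1994561 / 249318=8.00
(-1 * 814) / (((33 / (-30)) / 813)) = 601620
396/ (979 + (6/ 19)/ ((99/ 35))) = 248292/ 613903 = 0.40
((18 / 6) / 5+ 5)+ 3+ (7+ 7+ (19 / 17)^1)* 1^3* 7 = 9726 / 85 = 114.42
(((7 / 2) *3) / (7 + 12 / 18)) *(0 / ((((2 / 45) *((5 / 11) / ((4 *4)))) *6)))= 0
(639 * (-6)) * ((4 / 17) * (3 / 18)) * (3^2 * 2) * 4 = -184032 / 17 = -10825.41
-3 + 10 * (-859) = -8593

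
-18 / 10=-9 / 5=-1.80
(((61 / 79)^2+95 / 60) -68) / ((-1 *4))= 4929425 / 299568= 16.46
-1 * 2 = -2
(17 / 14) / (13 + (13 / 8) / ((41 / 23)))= 0.09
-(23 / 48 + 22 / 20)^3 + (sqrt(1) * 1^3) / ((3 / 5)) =-31399939 / 13824000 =-2.27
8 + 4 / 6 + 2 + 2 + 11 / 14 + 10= 985 / 42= 23.45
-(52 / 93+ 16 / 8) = -238 / 93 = -2.56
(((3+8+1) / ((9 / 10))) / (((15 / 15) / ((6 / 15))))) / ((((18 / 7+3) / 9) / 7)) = 784 / 13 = 60.31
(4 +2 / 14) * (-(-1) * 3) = 12.43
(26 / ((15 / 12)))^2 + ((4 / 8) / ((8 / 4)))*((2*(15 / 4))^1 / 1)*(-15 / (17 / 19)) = 1364101 / 3400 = 401.21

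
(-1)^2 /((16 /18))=9 /8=1.12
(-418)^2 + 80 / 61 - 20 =10657024 / 61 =174705.31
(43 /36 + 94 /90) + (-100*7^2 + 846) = -729317 /180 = -4051.76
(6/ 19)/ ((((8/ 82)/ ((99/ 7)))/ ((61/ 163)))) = 742797/ 43358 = 17.13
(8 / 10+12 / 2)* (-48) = -1632 / 5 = -326.40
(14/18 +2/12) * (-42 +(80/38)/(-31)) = -210613/5301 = -39.73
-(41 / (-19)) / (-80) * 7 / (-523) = 287 / 794960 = 0.00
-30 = -30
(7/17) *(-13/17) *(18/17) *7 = -11466/4913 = -2.33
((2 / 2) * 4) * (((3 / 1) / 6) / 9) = 2 / 9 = 0.22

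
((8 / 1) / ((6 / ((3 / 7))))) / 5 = 4 / 35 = 0.11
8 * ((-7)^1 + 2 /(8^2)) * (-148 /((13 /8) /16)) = 1056128 /13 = 81240.62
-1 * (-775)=775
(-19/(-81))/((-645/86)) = -38/1215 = -0.03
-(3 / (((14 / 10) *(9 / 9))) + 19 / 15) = -358 / 105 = -3.41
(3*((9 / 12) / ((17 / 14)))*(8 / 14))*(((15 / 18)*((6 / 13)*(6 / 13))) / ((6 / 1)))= 90 / 2873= 0.03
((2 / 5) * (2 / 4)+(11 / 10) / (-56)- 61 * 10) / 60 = -113833 / 11200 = -10.16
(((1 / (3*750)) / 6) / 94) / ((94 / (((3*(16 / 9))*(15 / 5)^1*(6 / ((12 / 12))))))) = 2 / 2485125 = 0.00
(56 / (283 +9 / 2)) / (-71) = -112 / 40825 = -0.00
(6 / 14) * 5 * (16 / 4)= 60 / 7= 8.57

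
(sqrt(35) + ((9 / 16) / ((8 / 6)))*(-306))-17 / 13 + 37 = -38855 / 416 + sqrt(35) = -87.49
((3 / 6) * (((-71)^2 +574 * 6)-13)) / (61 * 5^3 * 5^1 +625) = 2118 / 19375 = 0.11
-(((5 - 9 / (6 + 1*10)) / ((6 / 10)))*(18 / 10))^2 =-45369 / 256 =-177.22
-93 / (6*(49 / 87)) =-2697 / 98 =-27.52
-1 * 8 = -8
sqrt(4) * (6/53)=12/53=0.23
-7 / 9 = -0.78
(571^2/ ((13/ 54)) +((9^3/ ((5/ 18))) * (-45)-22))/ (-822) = -8035327/ 5343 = -1503.90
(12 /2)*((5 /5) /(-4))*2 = -3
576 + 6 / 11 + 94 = 670.55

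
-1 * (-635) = 635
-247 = -247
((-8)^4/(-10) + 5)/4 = -2023/20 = -101.15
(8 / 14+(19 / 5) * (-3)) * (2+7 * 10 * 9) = -239528 / 35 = -6843.66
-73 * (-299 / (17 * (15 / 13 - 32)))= -41.62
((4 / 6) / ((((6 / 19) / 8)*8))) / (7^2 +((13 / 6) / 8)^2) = 4864 / 113065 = 0.04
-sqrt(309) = -17.58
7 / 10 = 0.70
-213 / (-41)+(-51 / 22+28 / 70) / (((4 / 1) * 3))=272509 / 54120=5.04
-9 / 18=-1 / 2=-0.50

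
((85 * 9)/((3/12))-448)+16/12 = 7840/3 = 2613.33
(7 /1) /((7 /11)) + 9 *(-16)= -133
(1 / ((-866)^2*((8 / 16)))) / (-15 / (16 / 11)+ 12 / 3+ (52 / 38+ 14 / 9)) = -1368 / 1738210519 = -0.00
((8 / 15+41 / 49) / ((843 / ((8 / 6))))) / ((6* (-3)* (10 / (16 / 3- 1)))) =-13091 / 250940025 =-0.00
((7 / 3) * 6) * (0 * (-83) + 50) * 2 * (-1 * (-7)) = 9800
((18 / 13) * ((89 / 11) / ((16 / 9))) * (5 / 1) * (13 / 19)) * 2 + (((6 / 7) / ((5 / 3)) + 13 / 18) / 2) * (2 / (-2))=2797841 / 65835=42.50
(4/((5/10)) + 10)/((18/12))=12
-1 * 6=-6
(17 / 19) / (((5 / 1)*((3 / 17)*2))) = 289 / 570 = 0.51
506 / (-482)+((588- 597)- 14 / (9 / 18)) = -9170 / 241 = -38.05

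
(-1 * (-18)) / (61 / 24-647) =-432 / 15467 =-0.03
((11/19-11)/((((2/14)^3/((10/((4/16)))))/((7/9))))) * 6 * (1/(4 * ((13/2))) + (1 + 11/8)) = -1610322.51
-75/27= -2.78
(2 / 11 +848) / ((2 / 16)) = 74640 / 11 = 6785.45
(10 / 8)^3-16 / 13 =601 / 832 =0.72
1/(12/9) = 3/4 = 0.75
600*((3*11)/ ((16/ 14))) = 17325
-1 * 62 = -62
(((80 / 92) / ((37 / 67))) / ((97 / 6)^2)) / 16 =3015 / 8007059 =0.00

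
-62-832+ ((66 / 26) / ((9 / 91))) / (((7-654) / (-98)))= -1727708 / 1941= -890.11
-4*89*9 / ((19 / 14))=-44856 / 19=-2360.84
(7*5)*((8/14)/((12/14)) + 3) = 385/3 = 128.33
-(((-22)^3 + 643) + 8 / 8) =10004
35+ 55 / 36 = 1315 / 36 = 36.53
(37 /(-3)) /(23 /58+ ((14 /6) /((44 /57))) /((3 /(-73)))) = 47212 /280043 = 0.17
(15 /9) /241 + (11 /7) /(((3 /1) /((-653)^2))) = 1130410294 /5061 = 223357.10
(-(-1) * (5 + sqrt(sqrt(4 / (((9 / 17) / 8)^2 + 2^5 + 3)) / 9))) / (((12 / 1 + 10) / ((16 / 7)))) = 32 * sqrt(17) * 647441^(3 / 4) / 149558871 + 40 / 77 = 0.54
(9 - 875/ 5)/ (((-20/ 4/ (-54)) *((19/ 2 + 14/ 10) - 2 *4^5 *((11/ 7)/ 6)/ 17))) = 6400296/ 73727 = 86.81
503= 503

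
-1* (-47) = 47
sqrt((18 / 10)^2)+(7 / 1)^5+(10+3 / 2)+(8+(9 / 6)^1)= 84149 / 5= 16829.80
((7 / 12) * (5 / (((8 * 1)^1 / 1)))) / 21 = 5 / 288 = 0.02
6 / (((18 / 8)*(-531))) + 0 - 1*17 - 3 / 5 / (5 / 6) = -705899 / 39825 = -17.73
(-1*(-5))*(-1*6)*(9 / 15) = -18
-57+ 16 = -41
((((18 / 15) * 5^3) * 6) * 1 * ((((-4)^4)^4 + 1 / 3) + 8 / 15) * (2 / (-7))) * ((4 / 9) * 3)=-10307921512480 / 7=-1472560216068.57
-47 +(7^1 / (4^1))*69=295 / 4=73.75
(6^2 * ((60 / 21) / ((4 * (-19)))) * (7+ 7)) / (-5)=72 / 19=3.79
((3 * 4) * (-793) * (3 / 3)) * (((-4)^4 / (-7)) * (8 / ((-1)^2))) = 19488768 / 7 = 2784109.71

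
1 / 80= 0.01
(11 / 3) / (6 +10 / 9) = 33 / 64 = 0.52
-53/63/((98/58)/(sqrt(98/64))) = -1537* sqrt(2)/3528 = -0.62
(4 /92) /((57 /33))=11 /437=0.03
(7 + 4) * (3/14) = 33/14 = 2.36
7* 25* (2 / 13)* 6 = 2100 / 13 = 161.54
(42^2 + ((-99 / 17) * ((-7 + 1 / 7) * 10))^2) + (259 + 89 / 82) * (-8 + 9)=187518704775 / 1161202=161486.72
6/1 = 6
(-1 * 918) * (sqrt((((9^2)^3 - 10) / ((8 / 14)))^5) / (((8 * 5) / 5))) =-6351883654452651 * sqrt(3720017) / 128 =-95711699379714325.46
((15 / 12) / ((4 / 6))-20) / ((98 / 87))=-16.09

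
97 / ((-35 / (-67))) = 6499 / 35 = 185.69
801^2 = 641601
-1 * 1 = -1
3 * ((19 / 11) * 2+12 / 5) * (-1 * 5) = -87.82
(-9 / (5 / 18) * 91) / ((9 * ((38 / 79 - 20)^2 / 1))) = -567931 / 660490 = -0.86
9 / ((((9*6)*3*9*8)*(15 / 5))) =1 / 3888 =0.00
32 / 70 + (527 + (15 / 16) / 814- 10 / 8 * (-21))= 252402389 / 455840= 553.71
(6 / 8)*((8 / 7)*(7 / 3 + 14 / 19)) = 50 / 19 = 2.63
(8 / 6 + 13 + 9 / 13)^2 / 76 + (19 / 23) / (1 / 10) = 7465337 / 664677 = 11.23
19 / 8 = 2.38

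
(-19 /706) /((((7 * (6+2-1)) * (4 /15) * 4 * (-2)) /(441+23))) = 8265 /69188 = 0.12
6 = 6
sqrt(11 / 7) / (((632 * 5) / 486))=243 * sqrt(77) / 11060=0.19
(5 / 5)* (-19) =-19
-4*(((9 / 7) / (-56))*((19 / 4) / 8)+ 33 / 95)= -397707 / 297920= -1.33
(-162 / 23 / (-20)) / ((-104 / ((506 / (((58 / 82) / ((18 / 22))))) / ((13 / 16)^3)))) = -15303168 / 4141345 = -3.70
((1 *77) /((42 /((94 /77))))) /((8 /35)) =235 /24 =9.79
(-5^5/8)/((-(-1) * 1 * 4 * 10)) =-625/64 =-9.77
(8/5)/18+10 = 10.09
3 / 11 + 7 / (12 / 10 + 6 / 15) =409 / 88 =4.65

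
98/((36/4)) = 98/9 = 10.89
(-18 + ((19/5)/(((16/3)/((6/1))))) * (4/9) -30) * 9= -414.90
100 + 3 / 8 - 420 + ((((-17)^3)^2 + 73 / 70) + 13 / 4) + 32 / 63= 24137254.18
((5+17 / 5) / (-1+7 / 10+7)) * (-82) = -6888 / 67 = -102.81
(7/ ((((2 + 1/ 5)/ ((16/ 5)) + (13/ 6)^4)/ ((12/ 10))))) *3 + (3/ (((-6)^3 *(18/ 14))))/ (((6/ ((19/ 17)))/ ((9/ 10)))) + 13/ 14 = 7705307111/ 3785171040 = 2.04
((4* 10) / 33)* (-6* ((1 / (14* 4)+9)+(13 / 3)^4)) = -16403210 / 6237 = -2629.98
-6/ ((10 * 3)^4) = -1/ 135000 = -0.00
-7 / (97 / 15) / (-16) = 105 / 1552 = 0.07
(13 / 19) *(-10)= -130 / 19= -6.84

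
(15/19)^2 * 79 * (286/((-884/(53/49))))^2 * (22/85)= 13291359345/8516793586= 1.56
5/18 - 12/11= -161/198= -0.81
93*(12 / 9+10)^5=1408498144 / 81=17388865.98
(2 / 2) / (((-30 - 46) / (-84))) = 21 / 19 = 1.11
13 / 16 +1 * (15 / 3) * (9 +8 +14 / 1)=2493 / 16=155.81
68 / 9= 7.56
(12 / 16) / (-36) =-1 / 48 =-0.02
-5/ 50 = -1/ 10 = -0.10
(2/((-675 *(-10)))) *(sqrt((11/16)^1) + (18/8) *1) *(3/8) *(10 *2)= sqrt(11)/1800 + 1/200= 0.01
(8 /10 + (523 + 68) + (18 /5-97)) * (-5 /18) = -1246 /9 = -138.44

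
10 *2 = 20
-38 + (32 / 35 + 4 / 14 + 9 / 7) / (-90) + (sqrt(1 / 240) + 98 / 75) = -38557 / 1050 + sqrt(15) / 60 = -36.66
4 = 4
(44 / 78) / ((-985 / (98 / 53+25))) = -31306 / 2035995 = -0.02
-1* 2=-2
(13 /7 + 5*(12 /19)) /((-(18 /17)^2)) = -192763 /43092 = -4.47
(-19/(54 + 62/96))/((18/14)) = -2128/7869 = -0.27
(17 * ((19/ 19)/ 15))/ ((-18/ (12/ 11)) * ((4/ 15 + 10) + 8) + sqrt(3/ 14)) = -358666/ 95383833 -85 * sqrt(42)/ 95383833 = -0.00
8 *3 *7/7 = 24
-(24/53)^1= -24/53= -0.45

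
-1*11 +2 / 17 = -185 / 17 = -10.88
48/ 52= 12/ 13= 0.92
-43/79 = -0.54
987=987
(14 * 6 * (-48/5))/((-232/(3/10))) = 756/725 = 1.04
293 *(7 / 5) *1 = 2051 / 5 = 410.20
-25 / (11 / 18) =-40.91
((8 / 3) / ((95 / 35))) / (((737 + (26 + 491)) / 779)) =1148 / 1881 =0.61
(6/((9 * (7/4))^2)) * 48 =512/441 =1.16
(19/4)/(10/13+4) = 1.00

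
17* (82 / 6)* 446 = 310862 / 3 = 103620.67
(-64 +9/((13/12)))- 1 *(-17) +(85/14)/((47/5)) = -325449/8554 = -38.05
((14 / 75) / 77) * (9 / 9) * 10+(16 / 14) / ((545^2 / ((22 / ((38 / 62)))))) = 31783508 / 1303642725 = 0.02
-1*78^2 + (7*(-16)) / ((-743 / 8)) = -4519516 / 743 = -6082.79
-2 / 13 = -0.15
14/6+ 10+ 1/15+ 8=20.40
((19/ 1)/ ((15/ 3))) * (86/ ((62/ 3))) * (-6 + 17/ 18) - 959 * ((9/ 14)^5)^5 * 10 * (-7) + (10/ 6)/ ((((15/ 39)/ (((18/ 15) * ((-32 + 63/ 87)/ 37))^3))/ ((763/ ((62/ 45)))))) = -3407190048259698792399689494252494980034167/ 1318854663600905604343110361324663603200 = -2583.45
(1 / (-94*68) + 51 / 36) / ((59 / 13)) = 353119 / 1131384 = 0.31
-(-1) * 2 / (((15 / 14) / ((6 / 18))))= 28 / 45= 0.62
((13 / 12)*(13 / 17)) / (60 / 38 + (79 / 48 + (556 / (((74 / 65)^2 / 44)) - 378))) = 0.00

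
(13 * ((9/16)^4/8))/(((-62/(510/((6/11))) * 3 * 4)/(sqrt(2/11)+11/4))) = -292412835/520093696 - 2416635 * sqrt(22)/130023424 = -0.65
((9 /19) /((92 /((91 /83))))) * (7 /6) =1911 /290168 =0.01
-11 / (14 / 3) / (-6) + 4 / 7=27 / 28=0.96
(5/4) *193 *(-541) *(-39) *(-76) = -386850165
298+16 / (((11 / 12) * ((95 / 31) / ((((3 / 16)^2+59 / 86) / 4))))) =214988407 / 718960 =299.03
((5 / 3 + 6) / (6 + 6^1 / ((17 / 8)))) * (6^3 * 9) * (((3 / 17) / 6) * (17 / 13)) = 21114 / 325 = 64.97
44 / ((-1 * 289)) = -0.15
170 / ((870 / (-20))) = -340 / 87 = -3.91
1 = 1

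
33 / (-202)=-33 / 202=-0.16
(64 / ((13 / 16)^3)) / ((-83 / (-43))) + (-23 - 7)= 5801662 / 182351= 31.82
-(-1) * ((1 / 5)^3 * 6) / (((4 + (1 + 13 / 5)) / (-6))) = -18 / 475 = -0.04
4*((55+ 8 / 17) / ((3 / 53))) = 199916 / 51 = 3919.92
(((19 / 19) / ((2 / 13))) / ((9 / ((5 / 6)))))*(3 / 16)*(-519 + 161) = -11635 / 288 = -40.40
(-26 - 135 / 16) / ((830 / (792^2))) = -10800702 / 415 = -26025.79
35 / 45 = 7 / 9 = 0.78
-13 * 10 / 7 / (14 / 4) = -260 / 49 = -5.31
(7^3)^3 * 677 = 27319391939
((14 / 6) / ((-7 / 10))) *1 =-10 / 3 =-3.33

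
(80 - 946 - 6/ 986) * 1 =-426941/ 493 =-866.01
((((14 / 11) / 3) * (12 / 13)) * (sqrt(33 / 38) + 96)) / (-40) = -672 / 715 - 7 * sqrt(1254) / 27170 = -0.95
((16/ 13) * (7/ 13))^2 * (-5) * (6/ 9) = -1.46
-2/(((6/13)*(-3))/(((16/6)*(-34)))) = -3536/27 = -130.96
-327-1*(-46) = -281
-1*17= -17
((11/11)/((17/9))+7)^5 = 34359738368/1419857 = 24199.44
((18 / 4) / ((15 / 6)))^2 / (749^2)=81 / 14025025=0.00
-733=-733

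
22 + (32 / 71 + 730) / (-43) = 15304 / 3053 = 5.01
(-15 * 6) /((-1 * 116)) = 45 /58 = 0.78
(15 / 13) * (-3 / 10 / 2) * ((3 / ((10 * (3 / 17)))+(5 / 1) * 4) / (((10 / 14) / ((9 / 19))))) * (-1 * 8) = 123039 / 6175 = 19.93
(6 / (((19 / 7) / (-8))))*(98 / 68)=-8232 / 323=-25.49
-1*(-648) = 648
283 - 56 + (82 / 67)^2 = 1025727 / 4489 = 228.50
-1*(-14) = 14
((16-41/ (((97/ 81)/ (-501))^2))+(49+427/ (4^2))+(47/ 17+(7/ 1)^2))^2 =337271106068029808294871001/ 6549750325504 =51493734769512.30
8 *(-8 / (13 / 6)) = -384 / 13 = -29.54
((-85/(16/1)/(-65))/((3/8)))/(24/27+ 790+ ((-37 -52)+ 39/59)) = 3009/9699404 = 0.00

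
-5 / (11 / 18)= -8.18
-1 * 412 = -412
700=700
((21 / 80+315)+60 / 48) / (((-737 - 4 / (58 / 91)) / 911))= -668955499 / 1724400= -387.94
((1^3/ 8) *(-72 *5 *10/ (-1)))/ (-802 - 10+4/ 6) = -675/ 1217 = -0.55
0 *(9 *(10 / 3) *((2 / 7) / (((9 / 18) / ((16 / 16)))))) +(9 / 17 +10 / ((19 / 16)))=8.95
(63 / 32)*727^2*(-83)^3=-19038978713349 / 32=-594968084792.16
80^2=6400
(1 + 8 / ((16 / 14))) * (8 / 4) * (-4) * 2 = -128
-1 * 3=-3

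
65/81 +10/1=875/81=10.80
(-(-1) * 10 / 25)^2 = 4 / 25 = 0.16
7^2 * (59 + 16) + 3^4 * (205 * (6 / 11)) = 140055 / 11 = 12732.27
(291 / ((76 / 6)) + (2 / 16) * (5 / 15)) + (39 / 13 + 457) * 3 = 639775 / 456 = 1403.02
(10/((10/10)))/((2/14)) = 70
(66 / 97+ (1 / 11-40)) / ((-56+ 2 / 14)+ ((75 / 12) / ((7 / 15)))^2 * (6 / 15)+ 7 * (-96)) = 16407944 / 274427065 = 0.06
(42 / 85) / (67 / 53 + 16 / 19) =2014 / 8585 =0.23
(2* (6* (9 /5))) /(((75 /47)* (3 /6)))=27.07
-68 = -68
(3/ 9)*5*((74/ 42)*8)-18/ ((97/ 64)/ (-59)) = 4425544/ 6111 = 724.19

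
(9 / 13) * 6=54 / 13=4.15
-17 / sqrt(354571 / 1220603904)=-9792* sqrt(952861) / 9583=-997.44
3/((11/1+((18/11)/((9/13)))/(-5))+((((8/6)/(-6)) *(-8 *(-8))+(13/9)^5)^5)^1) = -118453167969155677147091085/1241180005234010574643854728954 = -0.00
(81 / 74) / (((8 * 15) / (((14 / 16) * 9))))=1701 / 23680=0.07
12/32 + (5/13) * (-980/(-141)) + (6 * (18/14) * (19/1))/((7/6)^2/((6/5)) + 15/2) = 3833322469/191438520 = 20.02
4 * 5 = 20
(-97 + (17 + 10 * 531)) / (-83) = -5230 / 83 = -63.01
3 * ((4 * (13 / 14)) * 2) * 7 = 156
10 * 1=10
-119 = -119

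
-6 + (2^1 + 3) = -1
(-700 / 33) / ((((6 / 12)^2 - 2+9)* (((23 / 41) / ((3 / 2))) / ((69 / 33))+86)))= -574 / 16907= -0.03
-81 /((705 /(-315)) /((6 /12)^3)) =1701 /376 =4.52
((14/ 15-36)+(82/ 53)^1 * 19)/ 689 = -4508/ 547755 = -0.01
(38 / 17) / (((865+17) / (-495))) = -1045 / 833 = -1.25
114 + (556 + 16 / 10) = 3358 / 5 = 671.60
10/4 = 5/2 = 2.50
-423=-423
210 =210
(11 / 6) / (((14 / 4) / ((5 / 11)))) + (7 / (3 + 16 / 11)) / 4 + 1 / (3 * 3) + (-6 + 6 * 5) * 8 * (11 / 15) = 178343 / 1260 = 141.54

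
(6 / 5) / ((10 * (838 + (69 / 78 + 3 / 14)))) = 273 / 1908950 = 0.00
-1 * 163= -163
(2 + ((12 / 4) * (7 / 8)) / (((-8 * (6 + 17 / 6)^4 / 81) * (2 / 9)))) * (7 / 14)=125007667 / 126247696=0.99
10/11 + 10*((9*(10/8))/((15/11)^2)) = 1351/22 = 61.41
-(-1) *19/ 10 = 19/ 10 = 1.90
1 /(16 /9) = 9 /16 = 0.56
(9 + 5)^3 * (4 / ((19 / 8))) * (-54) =-4741632 / 19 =-249559.58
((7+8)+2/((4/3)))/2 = 8.25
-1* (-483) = 483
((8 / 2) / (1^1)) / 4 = 1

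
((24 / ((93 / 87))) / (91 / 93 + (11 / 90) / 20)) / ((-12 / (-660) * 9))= 7656000 / 54941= 139.35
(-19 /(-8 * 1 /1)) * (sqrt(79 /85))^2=1501 /680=2.21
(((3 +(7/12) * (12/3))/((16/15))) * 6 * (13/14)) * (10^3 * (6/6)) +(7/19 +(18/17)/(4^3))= 2015547853/72352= 27857.53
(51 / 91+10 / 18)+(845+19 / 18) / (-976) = 132763 / 532896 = 0.25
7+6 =13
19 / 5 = 3.80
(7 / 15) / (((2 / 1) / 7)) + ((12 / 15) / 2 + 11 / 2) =113 / 15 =7.53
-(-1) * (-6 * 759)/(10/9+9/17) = -696762/251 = -2775.94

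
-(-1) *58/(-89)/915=-0.00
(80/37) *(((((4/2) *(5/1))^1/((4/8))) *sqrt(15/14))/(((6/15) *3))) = 2000 *sqrt(210)/777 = 37.30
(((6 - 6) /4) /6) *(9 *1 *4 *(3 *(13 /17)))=0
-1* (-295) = 295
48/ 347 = 0.14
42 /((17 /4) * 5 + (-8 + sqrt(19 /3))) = 26712 /8123 - 672 * sqrt(57) /8123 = 2.66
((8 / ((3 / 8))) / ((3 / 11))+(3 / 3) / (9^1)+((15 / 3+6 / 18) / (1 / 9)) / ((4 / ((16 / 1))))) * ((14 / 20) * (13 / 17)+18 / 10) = 321967 / 510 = 631.31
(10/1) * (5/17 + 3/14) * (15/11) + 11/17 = 902/119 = 7.58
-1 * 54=-54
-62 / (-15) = 62 / 15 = 4.13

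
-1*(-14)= 14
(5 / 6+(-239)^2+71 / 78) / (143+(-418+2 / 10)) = -11138935 / 53586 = -207.87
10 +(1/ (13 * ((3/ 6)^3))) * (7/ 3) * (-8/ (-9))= 3958/ 351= 11.28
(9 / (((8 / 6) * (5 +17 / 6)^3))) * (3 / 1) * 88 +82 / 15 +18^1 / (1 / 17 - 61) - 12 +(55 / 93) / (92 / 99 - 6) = -10162236904451 / 3138484674255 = -3.24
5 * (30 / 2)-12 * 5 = 15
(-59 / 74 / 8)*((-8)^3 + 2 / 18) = 271813 / 5328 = 51.02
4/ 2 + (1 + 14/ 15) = 59/ 15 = 3.93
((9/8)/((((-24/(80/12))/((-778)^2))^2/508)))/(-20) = -14540258601035/18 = -807792144501.94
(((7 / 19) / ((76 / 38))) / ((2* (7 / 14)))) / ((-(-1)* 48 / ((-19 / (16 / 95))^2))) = 1200325 / 24576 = 48.84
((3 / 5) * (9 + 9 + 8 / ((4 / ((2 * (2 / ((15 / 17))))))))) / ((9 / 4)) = 1624 / 225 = 7.22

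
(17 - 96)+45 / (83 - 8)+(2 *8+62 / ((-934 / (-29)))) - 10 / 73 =-10331607 / 170455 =-60.61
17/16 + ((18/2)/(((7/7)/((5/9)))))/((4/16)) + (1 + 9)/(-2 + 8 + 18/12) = 1075/48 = 22.40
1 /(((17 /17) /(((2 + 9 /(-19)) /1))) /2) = 58 /19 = 3.05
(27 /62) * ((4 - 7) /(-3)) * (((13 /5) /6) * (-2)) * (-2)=0.75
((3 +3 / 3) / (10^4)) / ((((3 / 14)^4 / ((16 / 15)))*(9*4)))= 38416 / 6834375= 0.01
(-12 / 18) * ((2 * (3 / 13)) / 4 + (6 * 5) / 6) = -133 / 39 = -3.41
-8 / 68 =-2 / 17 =-0.12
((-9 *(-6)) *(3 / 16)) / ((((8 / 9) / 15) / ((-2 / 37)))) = -10935 / 1184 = -9.24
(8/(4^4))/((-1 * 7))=-1/224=-0.00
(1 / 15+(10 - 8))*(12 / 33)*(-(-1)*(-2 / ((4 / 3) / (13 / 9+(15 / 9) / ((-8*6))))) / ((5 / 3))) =-6293 / 6600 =-0.95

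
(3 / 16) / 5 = 3 / 80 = 0.04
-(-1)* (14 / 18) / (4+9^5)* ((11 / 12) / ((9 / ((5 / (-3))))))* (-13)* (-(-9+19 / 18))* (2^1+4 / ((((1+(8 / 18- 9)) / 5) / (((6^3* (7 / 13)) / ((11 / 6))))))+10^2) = -133698565 / 8782125948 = -0.02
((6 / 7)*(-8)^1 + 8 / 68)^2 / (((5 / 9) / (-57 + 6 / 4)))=-321280398 / 70805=-4537.54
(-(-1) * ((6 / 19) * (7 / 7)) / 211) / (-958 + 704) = -3 / 509143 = -0.00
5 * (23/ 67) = 115/ 67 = 1.72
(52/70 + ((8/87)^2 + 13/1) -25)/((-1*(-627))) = -0.02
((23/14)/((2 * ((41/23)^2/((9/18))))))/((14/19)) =231173/1317904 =0.18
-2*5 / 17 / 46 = -5 / 391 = -0.01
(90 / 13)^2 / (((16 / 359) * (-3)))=-242325 / 676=-358.47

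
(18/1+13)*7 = 217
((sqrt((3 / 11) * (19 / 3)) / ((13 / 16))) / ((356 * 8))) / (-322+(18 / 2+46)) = -sqrt(209) / 6796218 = -0.00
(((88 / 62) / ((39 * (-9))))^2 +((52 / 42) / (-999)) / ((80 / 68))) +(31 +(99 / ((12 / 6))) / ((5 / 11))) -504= -11165014736732 / 30664605699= -364.10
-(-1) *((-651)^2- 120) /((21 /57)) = 8049939 /7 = 1149991.29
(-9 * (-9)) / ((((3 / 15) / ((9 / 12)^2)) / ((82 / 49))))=149445 / 392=381.24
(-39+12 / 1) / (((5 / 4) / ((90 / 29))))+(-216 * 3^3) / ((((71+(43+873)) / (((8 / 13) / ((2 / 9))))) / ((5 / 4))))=-10851408 / 124033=-87.49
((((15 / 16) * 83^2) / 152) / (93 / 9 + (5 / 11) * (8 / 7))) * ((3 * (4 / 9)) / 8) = 7956795 / 12194048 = 0.65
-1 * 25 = -25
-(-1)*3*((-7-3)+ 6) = -12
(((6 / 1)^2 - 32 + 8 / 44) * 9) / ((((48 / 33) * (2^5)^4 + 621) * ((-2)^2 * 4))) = 207 / 134272376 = 0.00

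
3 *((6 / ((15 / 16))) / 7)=96 / 35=2.74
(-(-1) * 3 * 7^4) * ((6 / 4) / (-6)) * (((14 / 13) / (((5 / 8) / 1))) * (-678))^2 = -10383621679872 / 4225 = -2457661936.06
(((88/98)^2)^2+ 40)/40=29292517/28824005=1.02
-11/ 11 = -1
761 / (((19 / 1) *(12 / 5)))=3805 / 228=16.69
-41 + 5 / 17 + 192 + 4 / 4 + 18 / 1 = 2895 / 17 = 170.29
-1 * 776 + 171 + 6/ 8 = -2417/ 4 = -604.25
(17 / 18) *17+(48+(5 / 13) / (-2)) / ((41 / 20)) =377777 / 9594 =39.38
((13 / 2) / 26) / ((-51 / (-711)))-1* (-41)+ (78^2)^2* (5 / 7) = 12585140215 / 476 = 26439370.20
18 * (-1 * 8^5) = -589824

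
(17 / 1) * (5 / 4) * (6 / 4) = 255 / 8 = 31.88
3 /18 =0.17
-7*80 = -560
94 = 94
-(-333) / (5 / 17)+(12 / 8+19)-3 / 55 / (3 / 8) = 126781 / 110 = 1152.55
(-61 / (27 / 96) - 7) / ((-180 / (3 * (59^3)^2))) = 16998755057323 / 108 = 157395880160.40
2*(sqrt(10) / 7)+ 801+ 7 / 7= 2*sqrt(10) / 7+ 802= 802.90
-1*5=-5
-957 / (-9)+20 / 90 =106.56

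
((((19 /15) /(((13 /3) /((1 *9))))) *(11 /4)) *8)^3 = 53242246728 /274625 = 193872.54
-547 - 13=-560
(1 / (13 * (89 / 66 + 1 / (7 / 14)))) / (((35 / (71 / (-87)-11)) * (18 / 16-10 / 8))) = 180928 / 2916095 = 0.06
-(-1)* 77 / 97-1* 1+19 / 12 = 1.38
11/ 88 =1/ 8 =0.12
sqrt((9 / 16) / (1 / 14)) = 3 * sqrt(14) / 4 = 2.81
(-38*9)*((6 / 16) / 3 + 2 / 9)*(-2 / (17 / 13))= 6175 / 34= 181.62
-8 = -8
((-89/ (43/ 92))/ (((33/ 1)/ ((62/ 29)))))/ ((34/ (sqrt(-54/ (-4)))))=-126914 * sqrt(6)/ 233189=-1.33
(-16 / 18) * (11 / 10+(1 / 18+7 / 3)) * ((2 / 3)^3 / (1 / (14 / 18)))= -70336 / 98415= -0.71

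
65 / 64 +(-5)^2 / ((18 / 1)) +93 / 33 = 33091 / 6336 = 5.22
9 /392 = 0.02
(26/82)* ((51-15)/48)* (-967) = -37713/164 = -229.96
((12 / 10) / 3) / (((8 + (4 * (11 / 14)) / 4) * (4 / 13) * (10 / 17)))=1547 / 6150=0.25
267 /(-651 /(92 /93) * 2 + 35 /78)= -239499 /1180186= -0.20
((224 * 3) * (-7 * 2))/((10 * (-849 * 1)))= 1568/1415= 1.11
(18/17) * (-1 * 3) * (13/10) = -351/85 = -4.13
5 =5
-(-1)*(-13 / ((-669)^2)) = -13 / 447561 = -0.00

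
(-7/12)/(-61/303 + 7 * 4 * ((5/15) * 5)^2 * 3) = -707/282556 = -0.00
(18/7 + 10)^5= 5277319168/16807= 313995.31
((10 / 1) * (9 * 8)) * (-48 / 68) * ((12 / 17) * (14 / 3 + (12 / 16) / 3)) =-509760 / 289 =-1763.88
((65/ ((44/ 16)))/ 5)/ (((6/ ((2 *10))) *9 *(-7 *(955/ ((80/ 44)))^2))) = -8320/ 9177123879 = -0.00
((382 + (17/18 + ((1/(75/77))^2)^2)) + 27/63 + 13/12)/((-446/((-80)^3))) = 174893353995776/395128125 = 442624.41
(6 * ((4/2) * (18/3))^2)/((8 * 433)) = 108/433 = 0.25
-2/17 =-0.12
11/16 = 0.69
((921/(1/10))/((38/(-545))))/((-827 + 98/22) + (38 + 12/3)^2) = -9202325/65588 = -140.31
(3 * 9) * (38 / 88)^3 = 185193 / 85184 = 2.17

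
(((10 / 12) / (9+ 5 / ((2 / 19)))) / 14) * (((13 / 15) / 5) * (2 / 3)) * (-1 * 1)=-13 / 106785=-0.00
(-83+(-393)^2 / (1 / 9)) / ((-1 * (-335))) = 1389958 / 335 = 4149.13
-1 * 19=-19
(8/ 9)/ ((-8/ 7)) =-7/ 9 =-0.78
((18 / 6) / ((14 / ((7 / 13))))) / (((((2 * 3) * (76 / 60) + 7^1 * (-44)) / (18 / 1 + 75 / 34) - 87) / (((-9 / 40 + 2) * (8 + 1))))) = -1316979 / 72781904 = -0.02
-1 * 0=0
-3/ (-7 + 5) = 3/ 2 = 1.50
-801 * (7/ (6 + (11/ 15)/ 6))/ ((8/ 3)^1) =-756945/ 2204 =-343.44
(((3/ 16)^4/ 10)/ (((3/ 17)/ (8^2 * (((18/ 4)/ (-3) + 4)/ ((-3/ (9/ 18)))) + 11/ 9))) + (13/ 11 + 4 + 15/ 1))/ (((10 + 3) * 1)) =1.55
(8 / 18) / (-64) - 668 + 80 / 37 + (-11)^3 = -10639189 / 5328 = -1996.84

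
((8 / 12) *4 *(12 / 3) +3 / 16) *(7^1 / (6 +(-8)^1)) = -37.99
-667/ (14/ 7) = -667/ 2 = -333.50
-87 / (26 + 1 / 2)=-174 / 53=-3.28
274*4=1096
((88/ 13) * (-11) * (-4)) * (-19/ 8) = -9196/ 13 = -707.38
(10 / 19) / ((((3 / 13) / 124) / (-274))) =-4416880 / 57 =-77489.12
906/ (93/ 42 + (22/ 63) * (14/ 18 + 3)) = 1027404/ 4007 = 256.40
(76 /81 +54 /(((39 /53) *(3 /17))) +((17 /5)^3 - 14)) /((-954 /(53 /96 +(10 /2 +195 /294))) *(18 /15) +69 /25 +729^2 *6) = 130869060361 /943864028901315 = 0.00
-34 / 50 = -17 / 25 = -0.68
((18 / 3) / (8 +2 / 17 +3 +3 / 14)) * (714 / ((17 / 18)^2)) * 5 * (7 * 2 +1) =28576800 / 899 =31787.32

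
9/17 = 0.53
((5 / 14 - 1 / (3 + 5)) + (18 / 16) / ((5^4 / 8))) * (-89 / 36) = -767981 / 1260000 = -0.61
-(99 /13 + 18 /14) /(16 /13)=-405 /56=-7.23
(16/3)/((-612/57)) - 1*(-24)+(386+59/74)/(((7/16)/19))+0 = 95226836/5661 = 16821.56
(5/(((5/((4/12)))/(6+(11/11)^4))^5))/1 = 16807/151875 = 0.11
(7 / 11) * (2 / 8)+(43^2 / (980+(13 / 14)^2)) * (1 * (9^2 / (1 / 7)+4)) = 9106383839 / 8458956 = 1076.54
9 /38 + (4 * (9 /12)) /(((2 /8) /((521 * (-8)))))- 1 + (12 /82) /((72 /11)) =-50016.74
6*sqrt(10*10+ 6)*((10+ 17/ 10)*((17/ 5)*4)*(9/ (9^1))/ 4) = 5967*sqrt(106)/ 25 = 2457.36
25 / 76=0.33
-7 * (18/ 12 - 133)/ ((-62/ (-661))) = 1216901/ 124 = 9813.72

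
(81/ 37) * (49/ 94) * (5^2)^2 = 2480625/ 3478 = 713.23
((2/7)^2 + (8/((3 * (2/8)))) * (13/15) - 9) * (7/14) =719/4410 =0.16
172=172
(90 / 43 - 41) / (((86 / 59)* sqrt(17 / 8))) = -98707* sqrt(34) / 31433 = -18.31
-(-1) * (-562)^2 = 315844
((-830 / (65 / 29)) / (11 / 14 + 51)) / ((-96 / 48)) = 3.58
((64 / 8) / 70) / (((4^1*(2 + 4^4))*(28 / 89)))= 89 / 252840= 0.00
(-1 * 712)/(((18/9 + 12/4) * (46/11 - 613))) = 7832/33485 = 0.23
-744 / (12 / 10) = -620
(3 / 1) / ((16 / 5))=15 / 16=0.94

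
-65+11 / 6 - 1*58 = -727 / 6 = -121.17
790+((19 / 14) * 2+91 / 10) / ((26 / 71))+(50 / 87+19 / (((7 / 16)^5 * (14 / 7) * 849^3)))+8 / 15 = 63852767766183026921 / 77550502578314220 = 823.37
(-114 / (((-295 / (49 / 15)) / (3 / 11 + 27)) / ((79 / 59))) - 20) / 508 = 249839 / 4862957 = 0.05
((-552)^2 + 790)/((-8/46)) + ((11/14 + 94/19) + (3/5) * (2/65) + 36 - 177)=-75934470477/43225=-1756725.75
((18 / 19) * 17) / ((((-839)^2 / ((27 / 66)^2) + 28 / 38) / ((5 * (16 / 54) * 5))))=3672 / 129465173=0.00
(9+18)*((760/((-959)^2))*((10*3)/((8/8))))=615600/919681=0.67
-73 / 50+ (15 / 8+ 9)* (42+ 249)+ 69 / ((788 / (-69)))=124390651 / 39400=3157.12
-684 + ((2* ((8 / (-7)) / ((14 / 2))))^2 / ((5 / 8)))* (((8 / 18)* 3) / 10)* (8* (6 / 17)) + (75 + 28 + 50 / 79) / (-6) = -113053755737 / 161227150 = -701.21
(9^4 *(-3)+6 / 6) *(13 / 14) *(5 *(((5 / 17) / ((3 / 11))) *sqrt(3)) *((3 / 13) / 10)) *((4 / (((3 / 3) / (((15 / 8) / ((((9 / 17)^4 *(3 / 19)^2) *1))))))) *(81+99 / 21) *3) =-3878927481.37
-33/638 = -3/58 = -0.05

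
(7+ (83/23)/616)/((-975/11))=-99259/1255800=-0.08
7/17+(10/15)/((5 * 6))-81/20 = -2213/612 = -3.62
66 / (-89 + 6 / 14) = -231 / 310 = -0.75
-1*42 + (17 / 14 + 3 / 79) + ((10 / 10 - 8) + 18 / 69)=-1207971 / 25438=-47.49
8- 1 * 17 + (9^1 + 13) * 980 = 21551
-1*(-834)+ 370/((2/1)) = 1019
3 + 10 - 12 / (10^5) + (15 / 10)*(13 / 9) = 1137491 / 75000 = 15.17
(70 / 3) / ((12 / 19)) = 665 / 18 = 36.94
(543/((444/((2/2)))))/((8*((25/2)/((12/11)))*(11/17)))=9231/447700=0.02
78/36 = 13/6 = 2.17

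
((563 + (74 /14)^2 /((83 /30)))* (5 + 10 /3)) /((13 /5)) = 1836.85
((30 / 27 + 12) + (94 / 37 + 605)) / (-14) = -206677 / 4662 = -44.33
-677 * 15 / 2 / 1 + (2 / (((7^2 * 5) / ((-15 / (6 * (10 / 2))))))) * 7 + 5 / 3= -5075.86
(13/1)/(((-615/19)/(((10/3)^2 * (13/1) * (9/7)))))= -64220/861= -74.59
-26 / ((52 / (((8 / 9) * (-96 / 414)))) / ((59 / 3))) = 3776 / 1863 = 2.03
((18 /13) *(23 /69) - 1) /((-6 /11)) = 77 /78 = 0.99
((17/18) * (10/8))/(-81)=-85/5832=-0.01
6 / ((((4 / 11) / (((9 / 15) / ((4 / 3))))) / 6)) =891 / 20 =44.55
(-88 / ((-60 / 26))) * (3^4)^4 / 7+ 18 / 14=8207574849 / 35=234502138.54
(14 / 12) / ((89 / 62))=217 / 267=0.81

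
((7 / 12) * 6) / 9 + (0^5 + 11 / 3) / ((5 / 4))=3.32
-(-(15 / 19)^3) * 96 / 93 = 108000 / 212629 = 0.51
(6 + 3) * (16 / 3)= 48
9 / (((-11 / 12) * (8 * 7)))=-27 / 154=-0.18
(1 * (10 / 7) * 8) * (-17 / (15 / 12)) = -155.43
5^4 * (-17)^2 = 180625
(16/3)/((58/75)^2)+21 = 25161/841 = 29.92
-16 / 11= -1.45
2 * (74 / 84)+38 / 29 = 1871 / 609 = 3.07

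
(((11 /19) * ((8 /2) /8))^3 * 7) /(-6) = -9317 /329232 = -0.03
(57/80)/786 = 19/20960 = 0.00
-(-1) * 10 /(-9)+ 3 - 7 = -46 /9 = -5.11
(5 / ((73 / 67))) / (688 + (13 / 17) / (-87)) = 495465 / 74280347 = 0.01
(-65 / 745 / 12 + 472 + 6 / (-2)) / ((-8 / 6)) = -838559 / 2384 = -351.74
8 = 8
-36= -36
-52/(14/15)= -390/7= -55.71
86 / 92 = 43 / 46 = 0.93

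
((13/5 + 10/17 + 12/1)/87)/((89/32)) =41312/658155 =0.06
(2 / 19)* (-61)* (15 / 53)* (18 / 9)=-3660 / 1007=-3.63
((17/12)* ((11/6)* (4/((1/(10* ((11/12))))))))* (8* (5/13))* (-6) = -205700/117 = -1758.12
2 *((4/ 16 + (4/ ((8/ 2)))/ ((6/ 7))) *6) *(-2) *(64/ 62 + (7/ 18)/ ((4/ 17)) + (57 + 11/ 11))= -2302633/ 1116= -2063.29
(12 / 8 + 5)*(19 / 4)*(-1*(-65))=16055 / 8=2006.88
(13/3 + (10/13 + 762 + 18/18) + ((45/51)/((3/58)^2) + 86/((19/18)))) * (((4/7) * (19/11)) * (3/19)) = 59426608/323323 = 183.80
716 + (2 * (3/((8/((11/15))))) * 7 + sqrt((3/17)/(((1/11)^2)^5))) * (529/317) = 4580173/6340 + 85195979 * sqrt(51)/5389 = 113622.96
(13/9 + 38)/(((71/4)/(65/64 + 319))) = 711.15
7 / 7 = 1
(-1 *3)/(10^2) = -3/100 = -0.03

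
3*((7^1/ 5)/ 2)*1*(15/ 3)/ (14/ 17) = 51/ 4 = 12.75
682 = 682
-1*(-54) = 54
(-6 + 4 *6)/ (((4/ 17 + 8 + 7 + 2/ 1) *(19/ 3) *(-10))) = -459/ 27835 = -0.02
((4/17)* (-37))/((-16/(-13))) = -481/68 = -7.07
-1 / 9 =-0.11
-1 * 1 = -1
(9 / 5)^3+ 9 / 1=1854 / 125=14.83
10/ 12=5/ 6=0.83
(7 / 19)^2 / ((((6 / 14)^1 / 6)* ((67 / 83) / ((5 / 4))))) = 142345 / 48374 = 2.94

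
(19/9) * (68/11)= 1292/99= 13.05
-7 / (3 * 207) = -7 / 621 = -0.01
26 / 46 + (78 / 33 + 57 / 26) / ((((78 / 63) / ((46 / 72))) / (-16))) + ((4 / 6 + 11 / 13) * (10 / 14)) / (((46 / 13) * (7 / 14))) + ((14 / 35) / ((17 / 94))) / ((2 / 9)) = -2021506973 / 76321245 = -26.49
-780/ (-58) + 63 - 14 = 1811/ 29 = 62.45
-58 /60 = -29 /30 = -0.97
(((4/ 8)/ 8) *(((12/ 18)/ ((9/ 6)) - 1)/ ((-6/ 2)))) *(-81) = -15/ 16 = -0.94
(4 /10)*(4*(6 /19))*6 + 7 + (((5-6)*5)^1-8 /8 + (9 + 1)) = 1333 /95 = 14.03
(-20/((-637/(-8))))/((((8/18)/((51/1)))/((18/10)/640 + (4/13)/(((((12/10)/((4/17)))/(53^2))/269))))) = -870475445703/662480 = -1313964.87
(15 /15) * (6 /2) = 3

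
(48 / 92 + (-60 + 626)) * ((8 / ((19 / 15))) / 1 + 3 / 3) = 1811170 / 437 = 4144.55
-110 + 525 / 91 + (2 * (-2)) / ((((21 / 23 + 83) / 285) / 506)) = -17509031 / 2509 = -6978.49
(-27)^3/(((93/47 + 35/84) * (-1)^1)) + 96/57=8218.72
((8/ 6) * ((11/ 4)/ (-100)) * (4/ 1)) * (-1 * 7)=1.03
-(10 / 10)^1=-1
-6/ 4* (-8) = 12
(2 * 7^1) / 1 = 14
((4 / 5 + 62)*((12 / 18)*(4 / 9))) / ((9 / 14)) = 35168 / 1215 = 28.94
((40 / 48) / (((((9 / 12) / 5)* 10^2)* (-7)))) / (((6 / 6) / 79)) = -79 / 126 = -0.63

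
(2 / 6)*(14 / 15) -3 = -121 / 45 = -2.69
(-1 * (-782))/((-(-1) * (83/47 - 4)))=-36754/105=-350.04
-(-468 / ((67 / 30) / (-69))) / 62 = -484380 / 2077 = -233.21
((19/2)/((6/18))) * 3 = 171/2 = 85.50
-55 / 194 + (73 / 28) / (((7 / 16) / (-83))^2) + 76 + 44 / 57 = 356196354151 / 3792894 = 93911.50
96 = 96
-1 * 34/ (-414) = 17/ 207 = 0.08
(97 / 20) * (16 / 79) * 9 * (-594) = -2074248 / 395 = -5251.26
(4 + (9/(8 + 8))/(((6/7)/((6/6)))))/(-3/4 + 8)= 149/232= 0.64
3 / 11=0.27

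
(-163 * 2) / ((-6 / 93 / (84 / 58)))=212226 / 29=7318.14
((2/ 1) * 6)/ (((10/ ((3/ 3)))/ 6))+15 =111/ 5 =22.20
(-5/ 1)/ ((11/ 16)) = -80/ 11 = -7.27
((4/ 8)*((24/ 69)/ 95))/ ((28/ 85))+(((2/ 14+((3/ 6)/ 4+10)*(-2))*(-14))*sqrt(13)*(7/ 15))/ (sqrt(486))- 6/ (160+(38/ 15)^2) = -75937/ 2490026+3941*sqrt(78)/ 1620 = 21.45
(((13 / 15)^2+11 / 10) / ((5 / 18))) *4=3332 / 125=26.66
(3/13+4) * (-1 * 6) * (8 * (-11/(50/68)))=197472/65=3038.03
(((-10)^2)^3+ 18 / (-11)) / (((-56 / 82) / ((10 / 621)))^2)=33019588825 / 59388714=555.99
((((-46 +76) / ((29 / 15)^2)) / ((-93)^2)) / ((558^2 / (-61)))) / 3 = -7625 / 125822348082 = -0.00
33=33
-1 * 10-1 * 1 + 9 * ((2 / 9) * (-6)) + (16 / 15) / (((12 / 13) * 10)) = -5149 / 225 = -22.88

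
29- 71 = -42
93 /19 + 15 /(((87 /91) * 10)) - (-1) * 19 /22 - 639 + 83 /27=-102868273 /163647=-628.60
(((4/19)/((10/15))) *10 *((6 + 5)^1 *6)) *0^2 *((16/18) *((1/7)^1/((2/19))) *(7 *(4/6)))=0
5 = 5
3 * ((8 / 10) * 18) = 216 / 5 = 43.20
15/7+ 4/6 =59/21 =2.81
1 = 1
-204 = -204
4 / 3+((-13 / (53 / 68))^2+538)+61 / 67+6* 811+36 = 3229812475 / 564609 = 5720.44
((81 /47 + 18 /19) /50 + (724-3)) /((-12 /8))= -6439007 /13395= -480.70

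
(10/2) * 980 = 4900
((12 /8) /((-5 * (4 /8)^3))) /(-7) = 12 /35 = 0.34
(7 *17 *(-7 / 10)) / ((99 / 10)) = -8.41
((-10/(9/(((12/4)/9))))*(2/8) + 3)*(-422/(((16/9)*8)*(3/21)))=-231889/384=-603.88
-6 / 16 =-3 / 8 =-0.38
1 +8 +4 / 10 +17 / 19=978 / 95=10.29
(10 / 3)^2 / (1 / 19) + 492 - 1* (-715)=1418.11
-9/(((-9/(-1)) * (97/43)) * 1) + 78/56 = 2579/2716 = 0.95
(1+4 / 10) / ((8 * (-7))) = -1 / 40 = -0.02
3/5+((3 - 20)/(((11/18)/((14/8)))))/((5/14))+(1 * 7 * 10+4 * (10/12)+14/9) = -30106/495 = -60.82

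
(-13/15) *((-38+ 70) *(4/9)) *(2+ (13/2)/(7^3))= -230464/9261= -24.89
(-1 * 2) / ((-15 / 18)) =12 / 5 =2.40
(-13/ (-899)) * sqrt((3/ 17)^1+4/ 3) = 0.02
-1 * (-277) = 277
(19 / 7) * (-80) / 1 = -1520 / 7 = -217.14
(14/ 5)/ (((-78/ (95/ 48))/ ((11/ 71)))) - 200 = -26583863/ 132912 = -200.01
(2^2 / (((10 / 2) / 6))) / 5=24 / 25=0.96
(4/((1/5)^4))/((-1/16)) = -40000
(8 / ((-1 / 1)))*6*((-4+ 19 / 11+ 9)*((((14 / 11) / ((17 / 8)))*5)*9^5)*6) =-704733281280 / 2057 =-342602470.24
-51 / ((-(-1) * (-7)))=51 / 7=7.29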